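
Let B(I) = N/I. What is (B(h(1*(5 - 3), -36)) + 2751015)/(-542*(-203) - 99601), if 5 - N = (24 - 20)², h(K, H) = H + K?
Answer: 93534521/354450 ≈ 263.89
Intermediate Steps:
N = -11 (N = 5 - (24 - 20)² = 5 - 1*4² = 5 - 1*16 = 5 - 16 = -11)
B(I) = -11/I
(B(h(1*(5 - 3), -36)) + 2751015)/(-542*(-203) - 99601) = (-11/(-36 + 1*(5 - 3)) + 2751015)/(-542*(-203) - 99601) = (-11/(-36 + 1*2) + 2751015)/(110026 - 99601) = (-11/(-36 + 2) + 2751015)/10425 = (-11/(-34) + 2751015)*(1/10425) = (-11*(-1/34) + 2751015)*(1/10425) = (11/34 + 2751015)*(1/10425) = (93534521/34)*(1/10425) = 93534521/354450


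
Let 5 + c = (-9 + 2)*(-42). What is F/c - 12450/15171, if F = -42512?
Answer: -216182534/1461473 ≈ -147.92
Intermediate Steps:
c = 289 (c = -5 + (-9 + 2)*(-42) = -5 - 7*(-42) = -5 + 294 = 289)
F/c - 12450/15171 = -42512/289 - 12450/15171 = -42512*1/289 - 12450*1/15171 = -42512/289 - 4150/5057 = -216182534/1461473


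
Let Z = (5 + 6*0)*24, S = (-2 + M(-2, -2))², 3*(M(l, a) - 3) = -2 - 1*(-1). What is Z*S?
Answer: 160/3 ≈ 53.333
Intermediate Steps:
M(l, a) = 8/3 (M(l, a) = 3 + (-2 - 1*(-1))/3 = 3 + (-2 + 1)/3 = 3 + (⅓)*(-1) = 3 - ⅓ = 8/3)
S = 4/9 (S = (-2 + 8/3)² = (⅔)² = 4/9 ≈ 0.44444)
Z = 120 (Z = (5 + 0)*24 = 5*24 = 120)
Z*S = 120*(4/9) = 160/3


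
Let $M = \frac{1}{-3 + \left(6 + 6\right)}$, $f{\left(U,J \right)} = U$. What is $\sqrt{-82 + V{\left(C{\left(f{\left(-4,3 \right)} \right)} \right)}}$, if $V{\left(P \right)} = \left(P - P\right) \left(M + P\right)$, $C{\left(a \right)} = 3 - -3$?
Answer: $i \sqrt{82} \approx 9.0554 i$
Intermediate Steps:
$C{\left(a \right)} = 6$ ($C{\left(a \right)} = 3 + 3 = 6$)
$M = \frac{1}{9}$ ($M = \frac{1}{-3 + 12} = \frac{1}{9} \approx 0.11111$)
$V{\left(P \right)} = 0$ ($V{\left(P \right)} = \left(P - P\right) \left(\frac{1}{9} + P\right) = 0 \left(\frac{1}{9} + P\right) = 0$)
$\sqrt{-82 + V{\left(C{\left(f{\left(-4,3 \right)} \right)} \right)}} = \sqrt{-82 + 0} = \sqrt{-82} = i \sqrt{82}$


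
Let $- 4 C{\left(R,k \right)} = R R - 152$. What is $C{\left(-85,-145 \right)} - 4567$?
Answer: $- \frac{25341}{4} \approx -6335.3$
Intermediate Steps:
$C{\left(R,k \right)} = 38 - \frac{R^{2}}{4}$ ($C{\left(R,k \right)} = - \frac{R R - 152}{4} = - \frac{R^{2} - 152}{4} = - \frac{-152 + R^{2}}{4} = 38 - \frac{R^{2}}{4}$)
$C{\left(-85,-145 \right)} - 4567 = \left(38 - \frac{\left(-85\right)^{2}}{4}\right) - 4567 = \left(38 - \frac{7225}{4}\right) - 4567 = - \frac{7073}{4} - 4567 = - \frac{25341}{4}$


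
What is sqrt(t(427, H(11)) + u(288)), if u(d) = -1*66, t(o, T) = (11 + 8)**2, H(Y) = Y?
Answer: sqrt(295) ≈ 17.176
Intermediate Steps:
t(o, T) = 361 (t(o, T) = 19**2 = 361)
u(d) = -66
sqrt(t(427, H(11)) + u(288)) = sqrt(361 - 66) = sqrt(295)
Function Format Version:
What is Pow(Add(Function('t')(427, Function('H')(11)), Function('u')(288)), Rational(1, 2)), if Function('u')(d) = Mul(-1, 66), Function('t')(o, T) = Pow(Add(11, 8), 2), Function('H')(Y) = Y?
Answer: Pow(295, Rational(1, 2)) ≈ 17.176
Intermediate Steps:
Function('t')(o, T) = 361 (Function('t')(o, T) = Pow(19, 2) = 361)
Function('u')(d) = -66
Pow(Add(Function('t')(427, Function('H')(11)), Function('u')(288)), Rational(1, 2)) = Pow(Add(361, -66), Rational(1, 2)) = Pow(295, Rational(1, 2))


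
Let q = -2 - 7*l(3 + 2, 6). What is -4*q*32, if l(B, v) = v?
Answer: 5632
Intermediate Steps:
q = -44 (q = -2 - 7*6 = -2 - 42 = -44)
-4*q*32 = -4*(-44)*32 = 176*32 = 5632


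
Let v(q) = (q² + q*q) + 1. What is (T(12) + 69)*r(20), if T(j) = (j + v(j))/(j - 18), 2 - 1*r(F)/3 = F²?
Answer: -22487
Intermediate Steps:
v(q) = 1 + 2*q² (v(q) = (q² + q²) + 1 = 2*q² + 1 = 1 + 2*q²)
r(F) = 6 - 3*F²
T(j) = (1 + j + 2*j²)/(-18 + j) (T(j) = (j + (1 + 2*j²))/(j - 18) = (1 + j + 2*j²)/(-18 + j))
(T(12) + 69)*r(20) = ((1 + 12 + 2*12²)/(-18 + 12) + 69)*(6 - 3*20²) = ((1 + 12 + 2*144)/(-6) + 69)*(6 - 3*400) = (-(1 + 12 + 288)/6 + 69)*(6 - 1200) = (-⅙*301 + 69)*(-1194) = (-301/6 + 69)*(-1194) = (113/6)*(-1194) = -22487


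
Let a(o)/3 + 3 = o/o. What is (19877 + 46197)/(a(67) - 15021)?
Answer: -66074/15027 ≈ -4.3970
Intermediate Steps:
a(o) = -6 (a(o) = -9 + 3*(o/o) = -9 + 3*1 = -9 + 3 = -6)
(19877 + 46197)/(a(67) - 15021) = (19877 + 46197)/(-6 - 15021) = 66074/(-15027) = 66074*(-1/15027) = -66074/15027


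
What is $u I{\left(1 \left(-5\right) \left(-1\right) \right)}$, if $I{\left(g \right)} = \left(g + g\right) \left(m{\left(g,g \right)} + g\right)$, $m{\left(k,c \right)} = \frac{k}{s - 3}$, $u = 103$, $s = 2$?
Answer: $0$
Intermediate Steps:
$m{\left(k,c \right)} = - k$ ($m{\left(k,c \right)} = \frac{k}{2 - 3} = \frac{k}{-1} = k \left(-1\right) = - k$)
$I{\left(g \right)} = 0$ ($I{\left(g \right)} = \left(g + g\right) \left(- g + g\right) = 2 g 0 = 0$)
$u I{\left(1 \left(-5\right) \left(-1\right) \right)} = 103 \cdot 0 = 0$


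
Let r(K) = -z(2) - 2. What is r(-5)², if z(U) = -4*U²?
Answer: 196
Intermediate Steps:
r(K) = 14 (r(K) = -(-4)*2² - 2 = -(-4)*4 - 2 = -1*(-16) - 2 = 16 - 2 = 14)
r(-5)² = 14² = 196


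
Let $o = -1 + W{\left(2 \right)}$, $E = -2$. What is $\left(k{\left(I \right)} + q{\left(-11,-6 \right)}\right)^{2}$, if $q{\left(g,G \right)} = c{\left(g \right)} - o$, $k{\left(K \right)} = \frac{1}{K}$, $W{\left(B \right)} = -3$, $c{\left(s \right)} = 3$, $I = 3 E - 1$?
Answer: $\frac{2304}{49} \approx 47.02$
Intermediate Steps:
$I = -7$ ($I = 3 \left(-2\right) - 1 = -6 - 1 = -7$)
$o = -4$ ($o = -1 - 3 = -4$)
$q{\left(g,G \right)} = 7$ ($q{\left(g,G \right)} = 3 - -4 = 3 + 4 = 7$)
$\left(k{\left(I \right)} + q{\left(-11,-6 \right)}\right)^{2} = \left(\frac{1}{-7} + 7\right)^{2} = \left(- \frac{1}{7} + 7\right)^{2} = \left(\frac{48}{7}\right)^{2} = \frac{2304}{49}$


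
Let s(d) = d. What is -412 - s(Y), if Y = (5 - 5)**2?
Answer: -412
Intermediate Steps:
Y = 0 (Y = 0**2 = 0)
-412 - s(Y) = -412 - 1*0 = -412 + 0 = -412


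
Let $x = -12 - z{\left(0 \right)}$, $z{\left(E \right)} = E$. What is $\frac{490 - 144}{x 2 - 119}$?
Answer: $- \frac{346}{143} \approx -2.4196$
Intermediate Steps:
$x = -12$ ($x = -12 - 0 = -12 + 0 = -12$)
$\frac{490 - 144}{x 2 - 119} = \frac{490 - 144}{\left(-12\right) 2 - 119} = \frac{490 - 144}{-24 - 119} = \frac{490 - 144}{-143} = 346 \left(- \frac{1}{143}\right) = - \frac{346}{143}$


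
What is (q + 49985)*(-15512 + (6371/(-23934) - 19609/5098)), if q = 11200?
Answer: -9652987832677865/10167961 ≈ -9.4935e+8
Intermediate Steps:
(q + 49985)*(-15512 + (6371/(-23934) - 19609/5098)) = (11200 + 49985)*(-15512 + (6371/(-23934) - 19609/5098)) = 61185*(-15512 + (6371*(-1/23934) - 19609*1/5098)) = 61185*(-15512 + (-6371/23934 - 19609/5098)) = 61185*(-15512 - 125450291/30503883) = 61185*(-473301683387/30503883) = -9652987832677865/10167961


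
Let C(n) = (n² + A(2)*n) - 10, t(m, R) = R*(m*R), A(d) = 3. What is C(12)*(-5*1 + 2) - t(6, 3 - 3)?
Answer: -510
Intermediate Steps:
t(m, R) = m*R² (t(m, R) = R*(R*m) = m*R²)
C(n) = -10 + n² + 3*n (C(n) = (n² + 3*n) - 10 = -10 + n² + 3*n)
C(12)*(-5*1 + 2) - t(6, 3 - 3) = (-10 + 12² + 3*12)*(-5*1 + 2) - 6*(3 - 3)² = (-10 + 144 + 36)*(-5 + 2) - 6*0² = 170*(-3) - 6*0 = -510 - 1*0 = -510 + 0 = -510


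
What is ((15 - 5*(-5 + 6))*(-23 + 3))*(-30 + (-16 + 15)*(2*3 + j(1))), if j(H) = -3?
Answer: 6600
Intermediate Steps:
((15 - 5*(-5 + 6))*(-23 + 3))*(-30 + (-16 + 15)*(2*3 + j(1))) = ((15 - 5*(-5 + 6))*(-23 + 3))*(-30 + (-16 + 15)*(2*3 - 3)) = ((15 - 5*1)*(-20))*(-30 - (6 - 3)) = ((15 - 5)*(-20))*(-30 - 1*3) = (10*(-20))*(-30 - 3) = -200*(-33) = 6600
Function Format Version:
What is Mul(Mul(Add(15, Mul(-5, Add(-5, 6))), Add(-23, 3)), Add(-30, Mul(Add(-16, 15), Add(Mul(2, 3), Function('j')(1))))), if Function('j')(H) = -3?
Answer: 6600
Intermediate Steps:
Mul(Mul(Add(15, Mul(-5, Add(-5, 6))), Add(-23, 3)), Add(-30, Mul(Add(-16, 15), Add(Mul(2, 3), Function('j')(1))))) = Mul(Mul(Add(15, Mul(-5, Add(-5, 6))), Add(-23, 3)), Add(-30, Mul(Add(-16, 15), Add(Mul(2, 3), -3)))) = Mul(Mul(Add(15, Mul(-5, 1)), -20), Add(-30, Mul(-1, Add(6, -3)))) = Mul(Mul(Add(15, -5), -20), Add(-30, Mul(-1, 3))) = Mul(Mul(10, -20), Add(-30, -3)) = Mul(-200, -33) = 6600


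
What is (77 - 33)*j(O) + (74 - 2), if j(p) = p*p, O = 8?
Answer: 2888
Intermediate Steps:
j(p) = p²
(77 - 33)*j(O) + (74 - 2) = (77 - 33)*8² + (74 - 2) = 44*64 + 72 = 2816 + 72 = 2888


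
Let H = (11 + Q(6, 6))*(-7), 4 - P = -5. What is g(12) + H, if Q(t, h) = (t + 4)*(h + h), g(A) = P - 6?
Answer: -914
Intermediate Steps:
P = 9 (P = 4 - 1*(-5) = 4 + 5 = 9)
g(A) = 3 (g(A) = 9 - 6 = 3)
Q(t, h) = 2*h*(4 + t) (Q(t, h) = (4 + t)*(2*h) = 2*h*(4 + t))
H = -917 (H = (11 + 2*6*(4 + 6))*(-7) = (11 + 2*6*10)*(-7) = (11 + 120)*(-7) = 131*(-7) = -917)
g(12) + H = 3 - 917 = -914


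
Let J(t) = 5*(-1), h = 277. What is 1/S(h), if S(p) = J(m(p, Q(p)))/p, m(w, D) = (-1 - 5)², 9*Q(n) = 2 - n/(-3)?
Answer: -277/5 ≈ -55.400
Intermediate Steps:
Q(n) = 2/9 + n/27 (Q(n) = (2 - n/(-3))/9 = (2 - n*(-1)/3)/9 = (2 - (-1)*n/3)/9 = (2 + n/3)/9 = 2/9 + n/27)
m(w, D) = 36 (m(w, D) = (-6)² = 36)
J(t) = -5
S(p) = -5/p
1/S(h) = 1/(-5/277) = -277/5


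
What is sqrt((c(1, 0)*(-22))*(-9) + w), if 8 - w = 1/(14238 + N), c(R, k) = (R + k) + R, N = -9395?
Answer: sqrt(9475673353)/4843 ≈ 20.100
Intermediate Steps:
c(R, k) = k + 2*R
w = 38743/4843 (w = 8 - 1/(14238 - 9395) = 8 - 1/4843 = 38743/4843 ≈ 7.9998)
sqrt((c(1, 0)*(-22))*(-9) + w) = sqrt(((0 + 2*1)*(-22))*(-9) + 38743/4843) = sqrt(((0 + 2)*(-22))*(-9) + 38743/4843) = sqrt((2*(-22))*(-9) + 38743/4843) = sqrt(-44*(-9) + 38743/4843) = sqrt(396 + 38743/4843) = sqrt(1956571/4843) = sqrt(9475673353)/4843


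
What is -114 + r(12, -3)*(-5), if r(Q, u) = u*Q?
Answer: 66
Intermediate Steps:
r(Q, u) = Q*u
-114 + r(12, -3)*(-5) = -114 + (12*(-3))*(-5) = -114 - 36*(-5) = -114 + 180 = 66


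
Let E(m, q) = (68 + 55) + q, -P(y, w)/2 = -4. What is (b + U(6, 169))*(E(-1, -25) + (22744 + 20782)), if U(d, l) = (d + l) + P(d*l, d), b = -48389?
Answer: -2102938544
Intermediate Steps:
P(y, w) = 8 (P(y, w) = -2*(-4) = 8)
E(m, q) = 123 + q
U(d, l) = 8 + d + l (U(d, l) = (d + l) + 8 = 8 + d + l)
(b + U(6, 169))*(E(-1, -25) + (22744 + 20782)) = (-48389 + (8 + 6 + 169))*((123 - 25) + (22744 + 20782)) = (-48389 + 183)*(98 + 43526) = -48206*43624 = -2102938544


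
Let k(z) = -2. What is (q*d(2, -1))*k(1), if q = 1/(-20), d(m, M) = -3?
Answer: -3/10 ≈ -0.30000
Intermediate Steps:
q = -1/20 ≈ -0.050000
(q*d(2, -1))*k(1) = -1/20*(-3)*(-2) = (3/20)*(-2) = -3/10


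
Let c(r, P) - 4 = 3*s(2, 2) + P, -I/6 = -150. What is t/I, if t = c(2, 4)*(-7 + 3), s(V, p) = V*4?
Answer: -32/225 ≈ -0.14222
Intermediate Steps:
I = 900 (I = -6*(-150) = 900)
s(V, p) = 4*V
c(r, P) = 28 + P (c(r, P) = 4 + (3*(4*2) + P) = 4 + (3*8 + P) = 4 + (24 + P) = 28 + P)
t = -128 (t = (28 + 4)*(-7 + 3) = 32*(-4) = -128)
t/I = -128/900 = -128*1/900 = -32/225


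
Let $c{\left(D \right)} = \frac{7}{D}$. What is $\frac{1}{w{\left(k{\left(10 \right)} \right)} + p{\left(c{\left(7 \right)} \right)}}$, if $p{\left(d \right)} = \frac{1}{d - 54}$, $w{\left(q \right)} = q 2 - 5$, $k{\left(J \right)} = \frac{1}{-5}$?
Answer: $- \frac{265}{1436} \approx -0.18454$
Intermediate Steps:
$k{\left(J \right)} = - \frac{1}{5}$
$w{\left(q \right)} = -5 + 2 q$ ($w{\left(q \right)} = 2 q - 5 = -5 + 2 q$)
$p{\left(d \right)} = \frac{1}{-54 + d}$
$\frac{1}{w{\left(k{\left(10 \right)} \right)} + p{\left(c{\left(7 \right)} \right)}} = \frac{1}{\left(-5 + 2 \left(- \frac{1}{5}\right)\right) + \frac{1}{-54 + \frac{7}{7}}} = \frac{1}{\left(-5 - \frac{2}{5}\right) + \frac{1}{-54 + 7 \cdot \frac{1}{7}}} = \frac{1}{- \frac{27}{5} + \frac{1}{-54 + 1}} = \frac{1}{- \frac{27}{5} + \frac{1}{-53}} = \frac{1}{- \frac{27}{5} - \frac{1}{53}} = \frac{1}{- \frac{1436}{265}} = - \frac{265}{1436}$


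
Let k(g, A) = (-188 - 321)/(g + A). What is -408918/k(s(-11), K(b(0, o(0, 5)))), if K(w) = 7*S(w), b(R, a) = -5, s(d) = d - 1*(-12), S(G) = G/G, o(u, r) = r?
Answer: 3271344/509 ≈ 6427.0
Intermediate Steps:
S(G) = 1
s(d) = 12 + d (s(d) = d + 12 = 12 + d)
K(w) = 7 (K(w) = 7*1 = 7)
k(g, A) = -509/(A + g)
-408918/k(s(-11), K(b(0, o(0, 5)))) = -408918/((-509/(7 + (12 - 11)))) = -408918/((-509/(7 + 1))) = -408918/((-509/8)) = -408918/((-509*⅛)) = -408918/(-509/8) = -408918*(-8/509) = 3271344/509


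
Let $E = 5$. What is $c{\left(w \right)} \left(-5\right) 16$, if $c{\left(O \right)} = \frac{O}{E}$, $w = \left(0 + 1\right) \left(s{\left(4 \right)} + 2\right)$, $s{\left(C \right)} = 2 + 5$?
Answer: $-144$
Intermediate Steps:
$s{\left(C \right)} = 7$
$w = 9$ ($w = \left(0 + 1\right) \left(7 + 2\right) = 1 \cdot 9 = 9$)
$c{\left(O \right)} = \frac{O}{5}$
$c{\left(w \right)} \left(-5\right) 16 = \frac{1}{5} \cdot 9 \left(-5\right) 16 = \frac{9}{5} \left(-5\right) 16 = \left(-9\right) 16 = -144$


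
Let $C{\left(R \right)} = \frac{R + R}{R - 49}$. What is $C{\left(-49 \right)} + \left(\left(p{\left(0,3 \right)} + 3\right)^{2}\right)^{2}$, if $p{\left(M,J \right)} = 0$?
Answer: $82$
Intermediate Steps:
$C{\left(R \right)} = \frac{2 R}{-49 + R}$
$C{\left(-49 \right)} + \left(\left(p{\left(0,3 \right)} + 3\right)^{2}\right)^{2} = 2 \left(-49\right) \frac{1}{-49 - 49} + \left(\left(0 + 3\right)^{2}\right)^{2} = 2 \left(-49\right) \frac{1}{-98} + \left(3^{2}\right)^{2} = 2 \left(-49\right) \left(- \frac{1}{98}\right) + 9^{2} = 1 + 81 = 82$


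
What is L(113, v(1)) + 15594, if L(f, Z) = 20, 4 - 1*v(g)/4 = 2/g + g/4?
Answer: 15614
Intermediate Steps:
v(g) = 16 - g - 8/g (v(g) = 16 - 4*(2/g + g/4) = 16 + (-g - 8/g) = 16 - g - 8/g)
L(113, v(1)) + 15594 = 20 + 15594 = 15614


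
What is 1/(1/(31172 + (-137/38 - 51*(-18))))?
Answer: 1219283/38 ≈ 32086.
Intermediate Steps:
1/(1/(31172 + (-137/38 - 51*(-18)))) = 1/(1/(31172 + (-137*1/38 + 918))) = 1/(1/(31172 + (-137/38 + 918))) = 1/(1/(31172 + 34747/38)) = 1/(1/(1219283/38)) = 1/(38/1219283) = 1219283/38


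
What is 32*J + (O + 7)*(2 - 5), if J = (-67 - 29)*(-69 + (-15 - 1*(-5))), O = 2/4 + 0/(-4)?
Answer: 485331/2 ≈ 2.4267e+5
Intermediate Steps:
O = ½ (O = 2*(¼) + 0*(-¼) = ½ + 0 = ½ ≈ 0.50000)
J = 7584 (J = -96*(-69 + (-15 + 5)) = -96*(-69 - 10) = -96*(-79) = 7584)
32*J + (O + 7)*(2 - 5) = 32*7584 + (½ + 7)*(2 - 5) = 242688 + (15/2)*(-3) = 242688 - 45/2 = 485331/2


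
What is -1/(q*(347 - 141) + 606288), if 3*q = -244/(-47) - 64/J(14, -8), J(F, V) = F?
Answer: -329/199482760 ≈ -1.6493e-6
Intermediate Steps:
q = 68/329 (q = (-244/(-47) - 64/14)/3 = (-244*(-1/47) - 64*1/14)/3 = (244/47 - 32/7)/3 = (⅓)*(204/329) = 68/329 ≈ 0.20669)
-1/(q*(347 - 141) + 606288) = -1/(68*(347 - 141)/329 + 606288) = -1/((68/329)*206 + 606288) = -1/(14008/329 + 606288) = -1/199482760/329 = -1*329/199482760 = -329/199482760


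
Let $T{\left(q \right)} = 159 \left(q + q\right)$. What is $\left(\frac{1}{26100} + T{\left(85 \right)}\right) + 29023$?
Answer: $\frac{1462983301}{26100} \approx 56053.0$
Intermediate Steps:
$T{\left(q \right)} = 318 q$ ($T{\left(q \right)} = 159 \cdot 2 q = 318 q$)
$\left(\frac{1}{26100} + T{\left(85 \right)}\right) + 29023 = \left(\frac{1}{26100} + 318 \cdot 85\right) + 29023 = \left(\frac{1}{26100} + 27030\right) + 29023 = \frac{705483001}{26100} + 29023 = \frac{1462983301}{26100}$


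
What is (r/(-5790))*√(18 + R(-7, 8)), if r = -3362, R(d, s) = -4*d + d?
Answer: 1681*√39/2895 ≈ 3.6262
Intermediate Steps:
R(d, s) = -3*d
(r/(-5790))*√(18 + R(-7, 8)) = (-3362/(-5790))*√(18 - 3*(-7)) = (-3362*(-1/5790))*√(18 + 21) = 1681*√39/2895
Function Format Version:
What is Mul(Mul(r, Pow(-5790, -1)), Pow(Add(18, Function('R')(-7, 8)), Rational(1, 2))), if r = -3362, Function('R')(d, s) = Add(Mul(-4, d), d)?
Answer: Mul(Rational(1681, 2895), Pow(39, Rational(1, 2))) ≈ 3.6262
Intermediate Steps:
Function('R')(d, s) = Mul(-3, d)
Mul(Mul(r, Pow(-5790, -1)), Pow(Add(18, Function('R')(-7, 8)), Rational(1, 2))) = Mul(Mul(-3362, Pow(-5790, -1)), Pow(Add(18, Mul(-3, -7)), Rational(1, 2))) = Mul(Mul(-3362, Rational(-1, 5790)), Pow(Add(18, 21), Rational(1, 2))) = Mul(Rational(1681, 2895), Pow(39, Rational(1, 2)))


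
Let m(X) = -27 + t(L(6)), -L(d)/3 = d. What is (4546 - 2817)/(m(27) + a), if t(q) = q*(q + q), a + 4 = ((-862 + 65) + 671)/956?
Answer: 826462/294863 ≈ 2.8029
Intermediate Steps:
L(d) = -3*d
a = -1975/478 (a = -4 + ((-862 + 65) + 671)/956 = -4 + (-797 + 671)*(1/956) = -4 - 126*1/956 = -4 - 63/478 = -1975/478 ≈ -4.1318)
t(q) = 2*q² (t(q) = q*(2*q) = 2*q²)
m(X) = 621 (m(X) = -27 + 2*(-3*6)² = -27 + 2*(-18)² = -27 + 2*324 = -27 + 648 = 621)
(4546 - 2817)/(m(27) + a) = (4546 - 2817)/(621 - 1975/478) = 1729/(294863/478) = 1729*(478/294863) = 826462/294863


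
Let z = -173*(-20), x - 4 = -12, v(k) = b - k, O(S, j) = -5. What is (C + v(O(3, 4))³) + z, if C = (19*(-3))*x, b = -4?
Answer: 3917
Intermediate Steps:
v(k) = -4 - k
x = -8 (x = 4 - 12 = -8)
z = 3460
C = 456 (C = (19*(-3))*(-8) = -57*(-8) = 456)
(C + v(O(3, 4))³) + z = (456 + (-4 - 1*(-5))³) + 3460 = (456 + (-4 + 5)³) + 3460 = (456 + 1³) + 3460 = (456 + 1) + 3460 = 457 + 3460 = 3917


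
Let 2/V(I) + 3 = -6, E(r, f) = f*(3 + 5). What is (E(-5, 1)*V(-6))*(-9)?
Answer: 16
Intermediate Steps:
E(r, f) = 8*f (E(r, f) = f*8 = 8*f)
V(I) = -2/9 (V(I) = 2/(-3 - 6) = 2/(-9) = 2*(-⅑) = -2/9)
(E(-5, 1)*V(-6))*(-9) = ((8*1)*(-2/9))*(-9) = (8*(-2/9))*(-9) = -16/9*(-9) = 16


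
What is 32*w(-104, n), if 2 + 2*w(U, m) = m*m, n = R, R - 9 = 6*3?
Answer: 11632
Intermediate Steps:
R = 27 (R = 9 + 6*3 = 9 + 18 = 27)
n = 27
w(U, m) = -1 + m²/2 (w(U, m) = -1 + (m*m)/2 = -1 + m²/2)
32*w(-104, n) = 32*(-1 + (½)*27²) = 32*(-1 + (½)*729) = 32*(-1 + 729/2) = 32*(727/2) = 11632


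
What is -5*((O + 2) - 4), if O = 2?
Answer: 0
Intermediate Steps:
-5*((O + 2) - 4) = -5*((2 + 2) - 4) = -5*(4 - 4) = -5*0 = 0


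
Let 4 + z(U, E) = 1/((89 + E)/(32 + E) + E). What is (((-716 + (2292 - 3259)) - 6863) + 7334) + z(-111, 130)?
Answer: -8625034/7093 ≈ -1216.0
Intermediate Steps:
z(U, E) = -4 + 1/(E + (89 + E)/(32 + E)) (z(U, E) = -4 + 1/((89 + E)/(32 + E) + E) = -4 + 1/(E + (89 + E)/(32 + E)))
(((-716 + (2292 - 3259)) - 6863) + 7334) + z(-111, 130) = (((-716 + (2292 - 3259)) - 6863) + 7334) + (-324 - 131*130 - 4*130**2)/(89 + 130**2 + 33*130) = (((-716 - 967) - 6863) + 7334) + (-324 - 17030 - 4*16900)/(89 + 16900 + 4290) = ((-1683 - 6863) + 7334) + (-324 - 17030 - 67600)/21279 = (-8546 + 7334) + (1/21279)*(-84954) = -1212 - 28318/7093 = -8625034/7093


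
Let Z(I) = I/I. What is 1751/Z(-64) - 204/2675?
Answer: 4683721/2675 ≈ 1750.9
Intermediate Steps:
Z(I) = 1
1751/Z(-64) - 204/2675 = 1751/1 - 204/2675 = 1751*1 - 204*1/2675 = 1751 - 204/2675 = 4683721/2675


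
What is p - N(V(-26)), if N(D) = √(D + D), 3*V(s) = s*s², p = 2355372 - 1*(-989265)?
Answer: 3344637 - 52*I*√39/3 ≈ 3.3446e+6 - 108.25*I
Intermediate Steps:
p = 3344637 (p = 2355372 + 989265 = 3344637)
V(s) = s³/3 (V(s) = (s*s²)/3 = s³/3)
N(D) = √2*√D (N(D) = √(2*D) = √2*√D)
p - N(V(-26)) = 3344637 - √2*√((⅓)*(-26)³) = 3344637 - √2*√((⅓)*(-17576)) = 3344637 - √2*√(-17576/3) = 3344637 - √2*26*I*√78/3 = 3344637 - 52*I*√39/3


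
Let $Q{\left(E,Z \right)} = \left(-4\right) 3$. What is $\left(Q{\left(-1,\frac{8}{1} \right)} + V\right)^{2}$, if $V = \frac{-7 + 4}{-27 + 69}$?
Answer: $\frac{28561}{196} \approx 145.72$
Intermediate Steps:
$Q{\left(E,Z \right)} = -12$
$V = - \frac{1}{14}$ ($V = - \frac{3}{42} = \left(-3\right) \frac{1}{42} = - \frac{1}{14} \approx -0.071429$)
$\left(Q{\left(-1,\frac{8}{1} \right)} + V\right)^{2} = \left(-12 - \frac{1}{14}\right)^{2} = \left(- \frac{169}{14}\right)^{2} = \frac{28561}{196}$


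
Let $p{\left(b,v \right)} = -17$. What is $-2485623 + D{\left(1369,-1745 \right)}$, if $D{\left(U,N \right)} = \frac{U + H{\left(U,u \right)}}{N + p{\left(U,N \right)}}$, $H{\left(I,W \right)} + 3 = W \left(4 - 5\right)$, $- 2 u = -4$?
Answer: $- \frac{2189834545}{881} \approx -2.4856 \cdot 10^{6}$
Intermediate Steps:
$u = 2$ ($u = \left(- \frac{1}{2}\right) \left(-4\right) = 2$)
$H{\left(I,W \right)} = -3 - W$ ($H{\left(I,W \right)} = -3 + W \left(4 - 5\right) = -3 + W \left(-1\right) = -3 - W$)
$D{\left(U,N \right)} = \frac{-5 + U}{-17 + N}$ ($D{\left(U,N \right)} = \frac{U - 5}{N - 17} = \frac{U - 5}{-17 + N} = \frac{-5 + U}{-17 + N}$)
$-2485623 + D{\left(1369,-1745 \right)} = -2485623 + \frac{-5 + 1369}{-17 - 1745} = -2485623 + \frac{1}{-1762} \cdot 1364 = -2485623 - \frac{682}{881} = - \frac{2189834545}{881}$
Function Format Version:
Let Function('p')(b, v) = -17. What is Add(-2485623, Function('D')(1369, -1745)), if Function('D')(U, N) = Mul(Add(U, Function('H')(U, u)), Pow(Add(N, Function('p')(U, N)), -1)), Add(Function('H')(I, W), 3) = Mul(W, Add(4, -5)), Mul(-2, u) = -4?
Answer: Rational(-2189834545, 881) ≈ -2.4856e+6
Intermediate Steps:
u = 2 (u = Mul(Rational(-1, 2), -4) = 2)
Function('H')(I, W) = Add(-3, Mul(-1, W)) (Function('H')(I, W) = Add(-3, Mul(W, Add(4, -5))) = Add(-3, Mul(W, -1)) = Add(-3, Mul(-1, W)))
Function('D')(U, N) = Mul(Pow(Add(-17, N), -1), Add(-5, U)) (Function('D')(U, N) = Mul(Add(U, Add(-3, Mul(-1, 2))), Pow(Add(N, -17), -1)) = Mul(Add(U, Add(-3, -2)), Pow(Add(-17, N), -1)) = Mul(Add(U, -5), Pow(Add(-17, N), -1)) = Mul(Add(-5, U), Pow(Add(-17, N), -1)) = Mul(Pow(Add(-17, N), -1), Add(-5, U)))
Add(-2485623, Function('D')(1369, -1745)) = Add(-2485623, Mul(Pow(Add(-17, -1745), -1), Add(-5, 1369))) = Add(-2485623, Mul(Pow(-1762, -1), 1364)) = Add(-2485623, Mul(Rational(-1, 1762), 1364)) = Add(-2485623, Rational(-682, 881)) = Rational(-2189834545, 881)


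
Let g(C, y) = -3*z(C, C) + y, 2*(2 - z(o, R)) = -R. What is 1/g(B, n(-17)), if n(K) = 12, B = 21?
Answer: -2/51 ≈ -0.039216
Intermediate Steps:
z(o, R) = 2 + R/2 (z(o, R) = 2 - (-1)*R/2 = 2 + R/2)
g(C, y) = -6 + y - 3*C/2 (g(C, y) = -3*(2 + C/2) + y = (-6 - 3*C/2) + y = -6 + y - 3*C/2)
1/g(B, n(-17)) = 1/(-6 + 12 - 3/2*21) = 1/(-6 + 12 - 63/2) = 1/(-51/2) = -2/51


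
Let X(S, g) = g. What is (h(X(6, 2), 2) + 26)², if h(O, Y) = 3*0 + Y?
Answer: 784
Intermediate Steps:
h(O, Y) = Y (h(O, Y) = 0 + Y = Y)
(h(X(6, 2), 2) + 26)² = (2 + 26)² = 28² = 784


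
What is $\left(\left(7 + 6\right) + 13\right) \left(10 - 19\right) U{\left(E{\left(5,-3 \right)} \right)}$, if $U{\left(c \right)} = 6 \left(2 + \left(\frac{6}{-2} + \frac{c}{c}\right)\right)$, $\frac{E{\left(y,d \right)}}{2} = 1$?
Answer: $0$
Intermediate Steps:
$E{\left(y,d \right)} = 2$ ($E{\left(y,d \right)} = 2 \cdot 1 = 2$)
$U{\left(c \right)} = 0$ ($U{\left(c \right)} = 6 \left(2 + \left(6 \left(- \frac{1}{2}\right) + 1\right)\right) = 6 \left(2 + \left(-3 + 1\right)\right) = 6 \left(2 - 2\right) = 6 \cdot 0 = 0$)
$\left(\left(7 + 6\right) + 13\right) \left(10 - 19\right) U{\left(E{\left(5,-3 \right)} \right)} = \left(\left(7 + 6\right) + 13\right) \left(10 - 19\right) 0 = \left(13 + 13\right) \left(-9\right) 0 = 26 \left(-9\right) 0 = \left(-234\right) 0 = 0$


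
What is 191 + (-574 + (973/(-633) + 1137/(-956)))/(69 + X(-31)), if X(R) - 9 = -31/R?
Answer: 8782073311/47806692 ≈ 183.70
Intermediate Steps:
X(R) = 9 - 31/R
191 + (-574 + (973/(-633) + 1137/(-956)))/(69 + X(-31)) = 191 + (-574 + (973/(-633) + 1137/(-956)))/(69 + (9 - 31/(-31))) = 191 + (-574 + (973*(-1/633) + 1137*(-1/956)))/(69 + (9 - 31*(-1/31))) = 191 + (-574 + (-973/633 - 1137/956))/(69 + (9 + 1)) = 191 + (-574 - 1649909/605148)/(69 + 10) = 191 - 349004861/605148/79 = 191 - 349004861/605148*1/79 = 191 - 349004861/47806692 = 8782073311/47806692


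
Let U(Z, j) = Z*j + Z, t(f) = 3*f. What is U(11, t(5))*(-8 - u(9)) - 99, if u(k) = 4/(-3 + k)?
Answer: -4873/3 ≈ -1624.3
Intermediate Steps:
U(Z, j) = Z + Z*j
U(11, t(5))*(-8 - u(9)) - 99 = (11*(1 + 3*5))*(-8 - 4/(-3 + 9)) - 99 = (11*(1 + 15))*(-8 - 4/6) - 99 = (11*16)*(-8 - 4/6) - 99 = 176*(-8 - 1*⅔) - 99 = 176*(-8 - ⅔) - 99 = 176*(-26/3) - 99 = -4576/3 - 99 = -4873/3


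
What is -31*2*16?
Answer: -992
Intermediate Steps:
-31*2*16 = -62*16 = -1*992 = -992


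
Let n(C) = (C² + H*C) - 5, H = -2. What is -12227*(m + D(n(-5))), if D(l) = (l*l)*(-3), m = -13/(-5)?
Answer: 164905549/5 ≈ 3.2981e+7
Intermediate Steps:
n(C) = -5 + C² - 2*C (n(C) = (C² - 2*C) - 5 = -5 + C² - 2*C)
m = 13/5 (m = -13*(-⅕) = 13/5 ≈ 2.6000)
D(l) = -3*l² (D(l) = l²*(-3) = -3*l²)
-12227*(m + D(n(-5))) = -12227*(13/5 - 3*(-5 + (-5)² - 2*(-5))²) = -12227*(13/5 - 3*(-5 + 25 + 10)²) = -12227*(13/5 - 3*30²) = -12227*(13/5 - 3*900) = -12227*(13/5 - 2700) = -12227*(-13487/5) = 164905549/5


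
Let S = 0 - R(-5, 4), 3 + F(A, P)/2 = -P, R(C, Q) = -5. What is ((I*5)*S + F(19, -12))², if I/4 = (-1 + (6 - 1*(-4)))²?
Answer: 65901924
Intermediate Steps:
F(A, P) = -6 - 2*P (F(A, P) = -6 + 2*(-P) = -6 - 2*P)
I = 324 (I = 4*(-1 + (6 - 1*(-4)))² = 4*(-1 + (6 + 4))² = 4*(-1 + 10)² = 4*9² = 4*81 = 324)
S = 5 (S = 0 - 1*(-5) = 0 + 5 = 5)
((I*5)*S + F(19, -12))² = ((324*5)*5 + (-6 - 2*(-12)))² = (1620*5 + (-6 + 24))² = (8100 + 18)² = 8118² = 65901924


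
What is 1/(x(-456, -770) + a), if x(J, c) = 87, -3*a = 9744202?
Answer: -3/9743941 ≈ -3.0788e-7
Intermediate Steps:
a = -9744202/3 (a = -1/3*9744202 = -9744202/3 ≈ -3.2481e+6)
1/(x(-456, -770) + a) = 1/(87 - 9744202/3) = 1/(-9743941/3) = -3/9743941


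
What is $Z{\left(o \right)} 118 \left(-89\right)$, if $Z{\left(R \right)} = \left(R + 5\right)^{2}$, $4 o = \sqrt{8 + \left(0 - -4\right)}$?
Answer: $- \frac{540853}{2} - 52510 \sqrt{3} \approx -3.6138 \cdot 10^{5}$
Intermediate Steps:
$o = \frac{\sqrt{3}}{2}$ ($o = \frac{\sqrt{8 + \left(0 - -4\right)}}{4} = \frac{\sqrt{8 + \left(0 + 4\right)}}{4} = \frac{\sqrt{8 + 4}}{4} = \frac{\sqrt{12}}{4} = \frac{2 \sqrt{3}}{4} = \frac{\sqrt{3}}{2} \approx 0.86602$)
$Z{\left(R \right)} = \left(5 + R\right)^{2}$
$Z{\left(o \right)} 118 \left(-89\right) = \left(5 + \frac{\sqrt{3}}{2}\right)^{2} \cdot 118 \left(-89\right) = 118 \left(5 + \frac{\sqrt{3}}{2}\right)^{2} \left(-89\right) = - 10502 \left(5 + \frac{\sqrt{3}}{2}\right)^{2}$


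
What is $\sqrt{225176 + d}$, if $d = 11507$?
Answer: $\sqrt{236683} \approx 486.5$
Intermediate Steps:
$\sqrt{225176 + d} = \sqrt{225176 + 11507} = \sqrt{236683}$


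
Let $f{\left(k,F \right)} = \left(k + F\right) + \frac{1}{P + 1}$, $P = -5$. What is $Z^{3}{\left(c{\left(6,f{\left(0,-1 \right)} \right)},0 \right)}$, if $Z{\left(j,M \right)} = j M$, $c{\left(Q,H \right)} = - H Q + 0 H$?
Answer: $0$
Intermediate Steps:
$f{\left(k,F \right)} = - \frac{1}{4} + F + k$ ($f{\left(k,F \right)} = \left(k + F\right) + \frac{1}{-5 + 1} = \left(F + k\right) + \frac{1}{-4} = \left(F + k\right) - \frac{1}{4} = - \frac{1}{4} + F + k$)
$c{\left(Q,H \right)} = - H Q$ ($c{\left(Q,H \right)} = - H Q + 0 = - H Q$)
$Z{\left(j,M \right)} = M j$
$Z^{3}{\left(c{\left(6,f{\left(0,-1 \right)} \right)},0 \right)} = \left(0 \left(\left(-1\right) \left(- \frac{1}{4} - 1 + 0\right) 6\right)\right)^{3} = \left(0 \left(\left(-1\right) \left(- \frac{5}{4}\right) 6\right)\right)^{3} = \left(0 \cdot \frac{15}{2}\right)^{3} = 0^{3} = 0$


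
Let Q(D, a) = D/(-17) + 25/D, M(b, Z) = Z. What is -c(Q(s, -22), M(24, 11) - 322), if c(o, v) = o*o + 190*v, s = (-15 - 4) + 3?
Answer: 4371685999/73984 ≈ 59090.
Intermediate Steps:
s = -16 (s = -19 + 3 = -16)
Q(D, a) = 25/D - D/17 (Q(D, a) = D*(-1/17) + 25/D = -D/17 + 25/D = 25/D - D/17)
c(o, v) = o**2 + 190*v
-c(Q(s, -22), M(24, 11) - 322) = -((25/(-16) - 1/17*(-16))**2 + 190*(11 - 322)) = -((25*(-1/16) + 16/17)**2 + 190*(-311)) = -((-25/16 + 16/17)**2 - 59090) = -((-169/272)**2 - 59090) = -(28561/73984 - 59090) = -1*(-4371685999/73984) = 4371685999/73984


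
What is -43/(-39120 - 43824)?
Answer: 43/82944 ≈ 0.00051842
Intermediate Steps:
-43/(-39120 - 43824) = -43/(-82944) = -(-1)*43/82944 = -1*(-43/82944) = 43/82944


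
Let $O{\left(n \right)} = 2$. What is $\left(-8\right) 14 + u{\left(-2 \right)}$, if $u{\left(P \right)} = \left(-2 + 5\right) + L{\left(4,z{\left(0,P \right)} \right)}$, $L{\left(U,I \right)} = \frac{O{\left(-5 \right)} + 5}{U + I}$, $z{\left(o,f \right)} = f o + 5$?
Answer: $- \frac{974}{9} \approx -108.22$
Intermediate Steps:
$z{\left(o,f \right)} = 5 + f o$
$L{\left(U,I \right)} = \frac{7}{I + U}$ ($L{\left(U,I \right)} = \frac{2 + 5}{U + I} = \frac{7}{I + U}$)
$u{\left(P \right)} = \frac{34}{9}$ ($u{\left(P \right)} = \left(-2 + 5\right) + \frac{7}{\left(5 + P 0\right) + 4} = 3 + \frac{7}{\left(5 + 0\right) + 4} = 3 + \frac{7}{5 + 4} = 3 + \frac{7}{9} = \frac{34}{9}$)
$\left(-8\right) 14 + u{\left(-2 \right)} = \left(-8\right) 14 + \frac{34}{9} = -112 + \frac{34}{9} = - \frac{974}{9}$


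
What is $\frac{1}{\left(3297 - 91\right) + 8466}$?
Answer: $\frac{1}{11672} \approx 8.5675 \cdot 10^{-5}$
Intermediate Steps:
$\frac{1}{\left(3297 - 91\right) + 8466} = \frac{1}{3206 + 8466} = \frac{1}{11672}$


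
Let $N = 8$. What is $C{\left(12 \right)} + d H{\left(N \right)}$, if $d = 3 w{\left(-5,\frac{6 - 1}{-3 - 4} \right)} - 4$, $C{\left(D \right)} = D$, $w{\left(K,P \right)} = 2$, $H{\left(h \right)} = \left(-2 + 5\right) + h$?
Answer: $34$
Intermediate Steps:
$H{\left(h \right)} = 3 + h$
$d = 2$ ($d = 3 \cdot 2 - 4 = 6 - 4 = 2$)
$C{\left(12 \right)} + d H{\left(N \right)} = 12 + 2 \left(3 + 8\right) = 12 + 2 \cdot 11 = 12 + 22 = 34$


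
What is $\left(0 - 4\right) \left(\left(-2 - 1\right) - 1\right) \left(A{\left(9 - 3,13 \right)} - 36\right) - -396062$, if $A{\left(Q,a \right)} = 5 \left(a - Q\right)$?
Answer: $396046$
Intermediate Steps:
$A{\left(Q,a \right)} = - 5 Q + 5 a$
$\left(0 - 4\right) \left(\left(-2 - 1\right) - 1\right) \left(A{\left(9 - 3,13 \right)} - 36\right) - -396062 = \left(0 - 4\right) \left(\left(-2 - 1\right) - 1\right) \left(\left(- 5 \left(9 - 3\right) + 5 \cdot 13\right) - 36\right) - -396062 = - 4 \left(-3 - 1\right) \left(\left(\left(-5\right) 6 + 65\right) - 36\right) + 396062 = \left(-4\right) \left(-4\right) \left(\left(-30 + 65\right) - 36\right) + 396062 = 16 \left(35 - 36\right) + 396062 = 16 \left(-1\right) + 396062 = -16 + 396062 = 396046$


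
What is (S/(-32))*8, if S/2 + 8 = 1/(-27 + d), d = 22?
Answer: 41/10 ≈ 4.1000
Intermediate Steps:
S = -82/5 (S = -16 + 2/(-27 + 22) = -16 + 2/(-5) = -16 + 2*(-⅕) = -16 - ⅖ = -82/5 ≈ -16.400)
(S/(-32))*8 = -82/5/(-32)*8 = -82/5*(-1/32)*8 = (41/80)*8 = 41/10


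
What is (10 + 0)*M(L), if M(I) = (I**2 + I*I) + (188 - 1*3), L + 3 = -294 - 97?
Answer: 3106570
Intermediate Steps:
L = -394 (L = -3 + (-294 - 97) = -3 - 391 = -394)
M(I) = 185 + 2*I**2 (M(I) = (I**2 + I**2) + (188 - 3) = 2*I**2 + 185 = 185 + 2*I**2)
(10 + 0)*M(L) = (10 + 0)*(185 + 2*(-394)**2) = 10*(185 + 2*155236) = 10*(185 + 310472) = 10*310657 = 3106570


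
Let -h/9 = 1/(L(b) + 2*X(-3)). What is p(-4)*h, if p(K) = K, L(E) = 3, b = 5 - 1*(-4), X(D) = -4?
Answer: -36/5 ≈ -7.2000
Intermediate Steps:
b = 9 (b = 5 + 4 = 9)
h = 9/5 (h = -9/(3 + 2*(-4)) = -9/(3 - 8) = -9/(-5) = -9*(-1/5) = 9/5 ≈ 1.8000)
p(-4)*h = -4*9/5 = -36/5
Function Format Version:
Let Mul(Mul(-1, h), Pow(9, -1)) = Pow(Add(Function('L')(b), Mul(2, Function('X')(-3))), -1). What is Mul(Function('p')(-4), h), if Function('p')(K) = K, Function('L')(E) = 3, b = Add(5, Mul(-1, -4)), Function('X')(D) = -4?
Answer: Rational(-36, 5) ≈ -7.2000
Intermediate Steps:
b = 9 (b = Add(5, 4) = 9)
h = Rational(9, 5) (h = Mul(-9, Pow(Add(3, Mul(2, -4)), -1)) = Mul(-9, Pow(Add(3, -8), -1)) = Mul(-9, Pow(-5, -1)) = Mul(-9, Rational(-1, 5)) = Rational(9, 5) ≈ 1.8000)
Mul(Function('p')(-4), h) = Mul(-4, Rational(9, 5)) = Rational(-36, 5)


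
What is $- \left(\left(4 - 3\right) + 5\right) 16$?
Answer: $-96$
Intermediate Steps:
$- \left(\left(4 - 3\right) + 5\right) 16 = - \left(1 + 5\right) 16 = - 6 \cdot 16 = \left(-1\right) 96 = -96$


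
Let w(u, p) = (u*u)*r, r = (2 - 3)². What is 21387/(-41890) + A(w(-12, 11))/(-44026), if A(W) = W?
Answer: -473808111/922124570 ≈ -0.51382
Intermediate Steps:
r = 1 (r = (-1)² = 1)
w(u, p) = u² (w(u, p) = (u*u)*1 = u²*1 = u²)
21387/(-41890) + A(w(-12, 11))/(-44026) = 21387/(-41890) + (-12)²/(-44026) = 21387*(-1/41890) + 144*(-1/44026) = -21387/41890 - 72/22013 = -473808111/922124570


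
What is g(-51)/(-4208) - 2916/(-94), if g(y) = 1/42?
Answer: 257681041/8306592 ≈ 31.021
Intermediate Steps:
g(y) = 1/42
g(-51)/(-4208) - 2916/(-94) = (1/42)/(-4208) - 2916/(-94) = (1/42)*(-1/4208) - 2916*(-1/94) = -1/176736 + 1458/47 = 257681041/8306592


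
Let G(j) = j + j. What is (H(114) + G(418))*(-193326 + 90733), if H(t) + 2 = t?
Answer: -97258164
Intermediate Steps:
H(t) = -2 + t
G(j) = 2*j
(H(114) + G(418))*(-193326 + 90733) = ((-2 + 114) + 2*418)*(-193326 + 90733) = (112 + 836)*(-102593) = 948*(-102593) = -97258164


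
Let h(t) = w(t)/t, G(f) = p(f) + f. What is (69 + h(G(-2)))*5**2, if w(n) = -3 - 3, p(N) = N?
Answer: 3525/2 ≈ 1762.5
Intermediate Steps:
w(n) = -6
G(f) = 2*f (G(f) = f + f = 2*f)
h(t) = -6/t
(69 + h(G(-2)))*5**2 = (69 - 6/(2*(-2)))*5**2 = (69 - 6/(-4))*25 = (69 - 6*(-1/4))*25 = (69 + 3/2)*25 = (141/2)*25 = 3525/2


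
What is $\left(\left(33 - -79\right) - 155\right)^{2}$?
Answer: $1849$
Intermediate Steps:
$\left(\left(33 - -79\right) - 155\right)^{2} = \left(\left(33 + 79\right) - 155\right)^{2} = \left(112 - 155\right)^{2} = \left(-43\right)^{2} = 1849$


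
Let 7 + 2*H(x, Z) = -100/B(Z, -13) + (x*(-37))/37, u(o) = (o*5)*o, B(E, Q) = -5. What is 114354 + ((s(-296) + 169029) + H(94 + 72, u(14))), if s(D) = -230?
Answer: 566153/2 ≈ 2.8308e+5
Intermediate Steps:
u(o) = 5*o² (u(o) = (5*o)*o = 5*o²)
H(x, Z) = 13/2 - x/2 (H(x, Z) = -7/2 + (-100/(-5) + (x*(-37))/37)/2 = -7/2 + (-100*(-⅕) - 37*x*(1/37))/2 = -7/2 + (20 - x)/2 = -7/2 + (10 - x/2) = 13/2 - x/2)
114354 + ((s(-296) + 169029) + H(94 + 72, u(14))) = 114354 + ((-230 + 169029) + (13/2 - (94 + 72)/2)) = 114354 + (168799 + (13/2 - ½*166)) = 114354 + (168799 + (13/2 - 83)) = 114354 + (168799 - 153/2) = 114354 + 337445/2 = 566153/2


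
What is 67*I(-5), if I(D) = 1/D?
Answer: -67/5 ≈ -13.400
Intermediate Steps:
67*I(-5) = 67/(-5) = 67*(-⅕) = -67/5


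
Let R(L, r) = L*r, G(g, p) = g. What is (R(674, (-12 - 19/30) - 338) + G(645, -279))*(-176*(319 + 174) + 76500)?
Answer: 36299721104/15 ≈ 2.4200e+9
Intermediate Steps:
(R(674, (-12 - 19/30) - 338) + G(645, -279))*(-176*(319 + 174) + 76500) = (674*((-12 - 19/30) - 338) + 645)*(-176*(319 + 174) + 76500) = (674*((-12 - 19/30) - 338) + 645)*(-176*493 + 76500) = (674*((-12 - 1*19/30) - 338) + 645)*(-86768 + 76500) = (674*((-12 - 19/30) - 338) + 645)*(-10268) = (674*(-379/30 - 338) + 645)*(-10268) = (674*(-10519/30) + 645)*(-10268) = (-3544903/15 + 645)*(-10268) = -3535228/15*(-10268) = 36299721104/15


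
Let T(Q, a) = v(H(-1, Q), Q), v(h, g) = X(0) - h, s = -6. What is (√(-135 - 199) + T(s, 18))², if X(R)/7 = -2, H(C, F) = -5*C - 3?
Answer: (16 - I*√334)² ≈ -78.0 - 584.82*I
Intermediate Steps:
H(C, F) = -3 - 5*C
X(R) = -14 (X(R) = 7*(-2) = -14)
v(h, g) = -14 - h
T(Q, a) = -16 (T(Q, a) = -14 - (-3 - 5*(-1)) = -14 - (-3 + 5) = -14 - 1*2 = -14 - 2 = -16)
(√(-135 - 199) + T(s, 18))² = (√(-135 - 199) - 16)² = (√(-334) - 16)² = (I*√334 - 16)² = (-16 + I*√334)²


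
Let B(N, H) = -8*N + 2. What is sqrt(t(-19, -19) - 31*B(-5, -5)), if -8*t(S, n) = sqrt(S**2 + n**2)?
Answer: sqrt(-20832 - 38*sqrt(2))/4 ≈ 36.13*I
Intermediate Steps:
B(N, H) = 2 - 8*N
t(S, n) = -sqrt(S**2 + n**2)/8
sqrt(t(-19, -19) - 31*B(-5, -5)) = sqrt(-sqrt((-19)**2 + (-19)**2)/8 - 31*(2 - 8*(-5))) = sqrt(-sqrt(361 + 361)/8 - 31*(2 + 40)) = sqrt(-19*sqrt(2)/8 - 31*42) = sqrt(-19*sqrt(2)/8 - 1302) = sqrt(-1302 - 19*sqrt(2)/8)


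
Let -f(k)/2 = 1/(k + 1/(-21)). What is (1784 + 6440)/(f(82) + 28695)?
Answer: 14153504/49384053 ≈ 0.28660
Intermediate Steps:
f(k) = -2/(-1/21 + k) (f(k) = -2/(k + 1/(-21)) = -2/(k - 1/21) = -2/(-1/21 + k))
(1784 + 6440)/(f(82) + 28695) = (1784 + 6440)/(-42/(-1 + 21*82) + 28695) = 8224/(-42/(-1 + 1722) + 28695) = 8224/(-42/1721 + 28695) = 8224/(49384053/1721) = 8224*(1721/49384053) = 14153504/49384053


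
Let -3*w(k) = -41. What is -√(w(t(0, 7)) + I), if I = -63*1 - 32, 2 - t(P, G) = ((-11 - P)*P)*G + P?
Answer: -2*I*√183/3 ≈ -9.0185*I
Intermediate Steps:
t(P, G) = 2 - P - G*P*(-11 - P) (t(P, G) = 2 - (((-11 - P)*P)*G + P) = 2 - ((P*(-11 - P))*G + P) = 2 - (G*P*(-11 - P) + P) = 2 - (P + G*P*(-11 - P)) = 2 + (-P - G*P*(-11 - P)) = 2 - P - G*P*(-11 - P))
w(k) = 41/3 (w(k) = -⅓*(-41) = 41/3)
I = -95 (I = -63 - 32 = -95)
-√(w(t(0, 7)) + I) = -√(41/3 - 95) = -√(-244/3) = -2*I*√183/3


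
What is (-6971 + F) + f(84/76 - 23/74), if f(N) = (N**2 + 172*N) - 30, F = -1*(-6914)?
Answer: 99389301/1976836 ≈ 50.277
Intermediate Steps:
F = 6914
f(N) = -30 + N**2 + 172*N
(-6971 + F) + f(84/76 - 23/74) = (-6971 + 6914) + (-30 + (84/76 - 23/74)**2 + 172*(84/76 - 23/74)) = -57 + (-30 + (84*(1/76) - 23*1/74)**2 + 172*(84*(1/76) - 23*1/74)) = -57 + (-30 + (21/19 - 23/74)**2 + 172*(21/19 - 23/74)) = -57 + (-30 + (1117/1406)**2 + 172*(1117/1406)) = -57 + (-30 + 1247689/1976836 + 96062/703) = -57 + 212068953/1976836 = 99389301/1976836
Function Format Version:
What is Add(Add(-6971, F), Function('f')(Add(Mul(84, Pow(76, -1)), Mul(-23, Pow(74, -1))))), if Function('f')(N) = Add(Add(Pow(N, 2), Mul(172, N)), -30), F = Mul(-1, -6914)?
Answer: Rational(99389301, 1976836) ≈ 50.277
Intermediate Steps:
F = 6914
Function('f')(N) = Add(-30, Pow(N, 2), Mul(172, N))
Add(Add(-6971, F), Function('f')(Add(Mul(84, Pow(76, -1)), Mul(-23, Pow(74, -1))))) = Add(Add(-6971, 6914), Add(-30, Pow(Add(Mul(84, Pow(76, -1)), Mul(-23, Pow(74, -1))), 2), Mul(172, Add(Mul(84, Pow(76, -1)), Mul(-23, Pow(74, -1)))))) = Add(-57, Add(-30, Pow(Add(Mul(84, Rational(1, 76)), Mul(-23, Rational(1, 74))), 2), Mul(172, Add(Mul(84, Rational(1, 76)), Mul(-23, Rational(1, 74)))))) = Add(-57, Add(-30, Pow(Add(Rational(21, 19), Rational(-23, 74)), 2), Mul(172, Add(Rational(21, 19), Rational(-23, 74))))) = Add(-57, Add(-30, Pow(Rational(1117, 1406), 2), Mul(172, Rational(1117, 1406)))) = Add(-57, Add(-30, Rational(1247689, 1976836), Rational(96062, 703))) = Add(-57, Rational(212068953, 1976836)) = Rational(99389301, 1976836)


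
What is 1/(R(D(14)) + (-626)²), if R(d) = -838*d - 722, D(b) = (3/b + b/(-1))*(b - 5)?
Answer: 7/3465881 ≈ 2.0197e-6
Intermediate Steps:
D(b) = (-5 + b)*(-b + 3/b) (D(b) = (3/b + b*(-1))*(-5 + b) = (3/b - b)*(-5 + b) = (-b + 3/b)*(-5 + b) = (-5 + b)*(-b + 3/b))
R(d) = -722 - 838*d
1/(R(D(14)) + (-626)²) = 1/((-722 - 838*(3 - 1*14² - 15/14 + 5*14)) + (-626)²) = 1/((-722 - 838*(3 - 1*196 - 15*1/14 + 70)) + 391876) = 1/((-722 - 838*(3 - 196 - 15/14 + 70)) + 391876) = 1/((-722 - 838*(-1737/14)) + 391876) = 1/((-722 + 727803/7) + 391876) = 1/(722749/7 + 391876) = 1/(3465881/7) = 7/3465881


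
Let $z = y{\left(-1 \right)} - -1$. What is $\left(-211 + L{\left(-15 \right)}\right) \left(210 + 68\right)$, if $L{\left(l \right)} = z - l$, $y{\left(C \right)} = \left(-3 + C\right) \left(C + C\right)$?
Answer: $-51986$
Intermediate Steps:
$y{\left(C \right)} = 2 C \left(-3 + C\right)$ ($y{\left(C \right)} = \left(-3 + C\right) 2 C = 2 C \left(-3 + C\right)$)
$z = 9$ ($z = 2 \left(-1\right) \left(-3 - 1\right) - -1 = 2 \left(-1\right) \left(-4\right) + 1 = 8 + 1 = 9$)
$L{\left(l \right)} = 9 - l$
$\left(-211 + L{\left(-15 \right)}\right) \left(210 + 68\right) = \left(-211 + \left(9 - -15\right)\right) \left(210 + 68\right) = \left(-211 + \left(9 + 15\right)\right) 278 = \left(-211 + 24\right) 278 = \left(-187\right) 278 = -51986$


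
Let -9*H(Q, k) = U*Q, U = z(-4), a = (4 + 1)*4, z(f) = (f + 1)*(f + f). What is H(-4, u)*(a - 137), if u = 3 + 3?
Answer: -1248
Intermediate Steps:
z(f) = 2*f*(1 + f) (z(f) = (1 + f)*(2*f) = 2*f*(1 + f))
a = 20 (a = 5*4 = 20)
U = 24 (U = 2*(-4)*(1 - 4) = 2*(-4)*(-3) = 24)
u = 6
H(Q, k) = -8*Q/3
H(-4, u)*(a - 137) = (-8/3*(-4))*(20 - 137) = (32/3)*(-117) = -1248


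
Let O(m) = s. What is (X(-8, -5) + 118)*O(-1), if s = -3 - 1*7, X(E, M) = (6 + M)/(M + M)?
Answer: -1179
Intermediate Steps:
X(E, M) = (6 + M)/(2*M) (X(E, M) = (6 + M)/((2*M)) = (6 + M)*(1/(2*M)) = (6 + M)/(2*M))
s = -10 (s = -3 - 7 = -10)
O(m) = -10
(X(-8, -5) + 118)*O(-1) = ((½)*(6 - 5)/(-5) + 118)*(-10) = ((½)*(-⅕)*1 + 118)*(-10) = (-⅒ + 118)*(-10) = (1179/10)*(-10) = -1179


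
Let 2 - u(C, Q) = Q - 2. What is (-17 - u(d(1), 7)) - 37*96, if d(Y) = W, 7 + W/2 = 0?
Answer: -3566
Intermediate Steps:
W = -14 (W = -14 + 2*0 = -14 + 0 = -14)
d(Y) = -14
u(C, Q) = 4 - Q (u(C, Q) = 2 - (Q - 2) = 2 - (-2 + Q) = 2 + (2 - Q) = 4 - Q)
(-17 - u(d(1), 7)) - 37*96 = (-17 - (4 - 1*7)) - 37*96 = (-17 - (4 - 7)) - 3552 = (-17 - 1*(-3)) - 3552 = (-17 + 3) - 3552 = -14 - 3552 = -3566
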